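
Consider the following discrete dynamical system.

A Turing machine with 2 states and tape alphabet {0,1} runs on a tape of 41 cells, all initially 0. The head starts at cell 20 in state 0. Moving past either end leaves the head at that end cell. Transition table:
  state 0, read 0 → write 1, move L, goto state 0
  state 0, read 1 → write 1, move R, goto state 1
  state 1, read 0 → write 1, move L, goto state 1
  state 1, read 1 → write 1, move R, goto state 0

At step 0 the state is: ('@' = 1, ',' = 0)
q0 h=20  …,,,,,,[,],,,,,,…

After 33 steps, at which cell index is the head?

12

t=0: q0 h=20  …,,,,,,[,],,,,,,…
t=1: q0 h=19  …,,,,,,[,]@,,,,,…
t=2: q0 h=18  …,,,,,,[,]@@,,,,…
t=3: q0 h=17  …,,,,,,[,]@@@,,,…
t=4: q0 h=16  …,,,,,,[,]@@@@,,…
t=5: q0 h=15  …,,,,,,[,]@@@@@,…
t=6: q0 h=14  …,,,,,,[,]@@@@@@…
t=7: q0 h=13  …,,,,,,[,]@@@@@@…
t=8: q0 h=12  …,,,,,,[,]@@@@@@…
t=9: q0 h=11  …,,,,,,[,]@@@@@@…
t=10: q0 h=10  …,,,,,,[,]@@@@@@…
t=11: q0 h= 9  …,,,,,,[,]@@@@@@…
t=12: q0 h= 8  …,,,,,,[,]@@@@@@…
t=13: q0 h= 7  …,,,,,,[,]@@@@@@…
t=14: q0 h= 6  |,,,,,,[,]@@@@@@…
t=15: q0 h= 5  |,,,,,[,]@@@@@@…
t=16: q0 h= 4  |,,,,[,]@@@@@@…
t=17: q0 h= 3  |,,,[,]@@@@@@…
t=18: q0 h= 2  |,,[,]@@@@@@…
t=19: q0 h= 1  |,[,]@@@@@@…
t=20: q0 h= 0  |[,]@@@@@@…
t=21: q0 h= 0  |[@]@@@@@@…
t=22: q1 h= 1  |@[@]@@@@@@…
t=23: q0 h= 2  |@@[@]@@@@@@…
t=24: q1 h= 3  |@@@[@]@@@@@@…
t=25: q0 h= 4  |@@@@[@]@@@@@@…
t=26: q1 h= 5  |@@@@@[@]@@@@@@…
t=27: q0 h= 6  |@@@@@@[@]@@@@@@…
t=28: q1 h= 7  …@@@@@@[@]@@@@@@…
t=29: q0 h= 8  …@@@@@@[@]@@@@@@…
t=30: q1 h= 9  …@@@@@@[@]@@@@@@…
t=31: q0 h=10  …@@@@@@[@]@@@@@@…
t=32: q1 h=11  …@@@@@@[@]@@@@@@…
t=33: q0 h=12  …@@@@@@[@]@@@@@@…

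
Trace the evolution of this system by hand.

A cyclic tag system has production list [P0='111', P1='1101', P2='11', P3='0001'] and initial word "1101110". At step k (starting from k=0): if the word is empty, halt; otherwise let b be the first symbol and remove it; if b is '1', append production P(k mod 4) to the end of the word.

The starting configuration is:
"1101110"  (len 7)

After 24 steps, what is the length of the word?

0) "1101110"  (len 7)
1) "101110111"  (len 9)
2) "011101111101"  (len 12)
3) "11101111101"  (len 11)
4) "11011111010001"  (len 14)
5) "1011111010001111"  (len 16)
6) "0111110100011111101"  (len 19)
7) "111110100011111101"  (len 18)
8) "111101000111111010001"  (len 21)
9) "11101000111111010001111"  (len 23)
10) "11010001111110100011111101"  (len 26)
11) "101000111111010001111110111"  (len 27)
12) "010001111110100011111101110001"  (len 30)
13) "10001111110100011111101110001"  (len 29)
14) "00011111101000111111011100011101"  (len 32)
15) "0011111101000111111011100011101"  (len 31)
16) "011111101000111111011100011101"  (len 30)
17) "11111101000111111011100011101"  (len 29)
18) "11111010001111110111000111011101"  (len 32)
19) "111101000111111011100011101110111"  (len 33)
20) "111010001111110111000111011101110001"  (len 36)
21) "11010001111110111000111011101110001111"  (len 38)
22) "10100011111101110001110111011100011111101"  (len 41)
23) "010001111110111000111011101110001111110111"  (len 42)
24) "10001111110111000111011101110001111110111"  (len 41)

41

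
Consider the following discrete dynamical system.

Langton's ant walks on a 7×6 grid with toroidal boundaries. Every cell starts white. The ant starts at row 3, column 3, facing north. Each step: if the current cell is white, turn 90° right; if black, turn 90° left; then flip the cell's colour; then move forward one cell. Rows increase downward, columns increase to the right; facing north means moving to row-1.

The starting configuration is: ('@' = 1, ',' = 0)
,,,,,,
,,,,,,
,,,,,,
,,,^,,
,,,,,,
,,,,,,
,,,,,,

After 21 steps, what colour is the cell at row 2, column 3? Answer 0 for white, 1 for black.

step 0: ,,,,,,
,,,,,,
,,,,,,
,,,^,,
,,,,,,
,,,,,,
,,,,,,
step 1: ,,,,,,
,,,,,,
,,,,,,
,,,@>,
,,,,,,
,,,,,,
,,,,,,
step 2: ,,,,,,
,,,,,,
,,,,,,
,,,@@,
,,,,v,
,,,,,,
,,,,,,
step 3: ,,,,,,
,,,,,,
,,,,,,
,,,@@,
,,,<@,
,,,,,,
,,,,,,
step 4: ,,,,,,
,,,,,,
,,,,,,
,,,^@,
,,,@@,
,,,,,,
,,,,,,
step 5: ,,,,,,
,,,,,,
,,,,,,
,,<,@,
,,,@@,
,,,,,,
,,,,,,
step 6: ,,,,,,
,,,,,,
,,^,,,
,,@,@,
,,,@@,
,,,,,,
,,,,,,
step 7: ,,,,,,
,,,,,,
,,@>,,
,,@,@,
,,,@@,
,,,,,,
,,,,,,
step 8: ,,,,,,
,,,,,,
,,@@,,
,,@v@,
,,,@@,
,,,,,,
,,,,,,
step 9: ,,,,,,
,,,,,,
,,@@,,
,,<@@,
,,,@@,
,,,,,,
,,,,,,
step 10: ,,,,,,
,,,,,,
,,@@,,
,,,@@,
,,v@@,
,,,,,,
,,,,,,
step 11: ,,,,,,
,,,,,,
,,@@,,
,,,@@,
,<@@@,
,,,,,,
,,,,,,
step 12: ,,,,,,
,,,,,,
,,@@,,
,^,@@,
,@@@@,
,,,,,,
,,,,,,
step 13: ,,,,,,
,,,,,,
,,@@,,
,@>@@,
,@@@@,
,,,,,,
,,,,,,
step 14: ,,,,,,
,,,,,,
,,@@,,
,@@@@,
,@v@@,
,,,,,,
,,,,,,
step 15: ,,,,,,
,,,,,,
,,@@,,
,@@@@,
,@,>@,
,,,,,,
,,,,,,
step 16: ,,,,,,
,,,,,,
,,@@,,
,@@^@,
,@,,@,
,,,,,,
,,,,,,
step 17: ,,,,,,
,,,,,,
,,@@,,
,@<,@,
,@,,@,
,,,,,,
,,,,,,
step 18: ,,,,,,
,,,,,,
,,@@,,
,@,,@,
,@v,@,
,,,,,,
,,,,,,
step 19: ,,,,,,
,,,,,,
,,@@,,
,@,,@,
,<@,@,
,,,,,,
,,,,,,
step 20: ,,,,,,
,,,,,,
,,@@,,
,@,,@,
,,@,@,
,v,,,,
,,,,,,
step 21: ,,,,,,
,,,,,,
,,@@,,
,@,,@,
,,@,@,
<@,,,,
,,,,,,

1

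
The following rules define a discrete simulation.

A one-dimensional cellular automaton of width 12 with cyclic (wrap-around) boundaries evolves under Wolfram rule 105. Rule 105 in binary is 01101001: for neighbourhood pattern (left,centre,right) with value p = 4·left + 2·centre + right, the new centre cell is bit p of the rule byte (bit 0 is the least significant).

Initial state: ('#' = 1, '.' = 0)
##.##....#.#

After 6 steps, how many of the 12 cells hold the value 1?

0

0) ##.##....#.#
1) .####.##..##
2) ##..####..##
3) .#..#..#..#.
4) ............
5) ############
6) ............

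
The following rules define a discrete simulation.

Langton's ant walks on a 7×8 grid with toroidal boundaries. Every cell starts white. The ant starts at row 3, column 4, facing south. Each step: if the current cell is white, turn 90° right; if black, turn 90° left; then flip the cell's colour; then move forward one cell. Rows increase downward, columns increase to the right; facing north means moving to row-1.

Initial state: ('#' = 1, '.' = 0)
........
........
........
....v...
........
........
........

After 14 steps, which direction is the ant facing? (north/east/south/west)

north

k=0  ........
........
........
....v...
........
........
........
k=1  ........
........
........
...<#...
........
........
........
k=2  ........
........
...^....
...##...
........
........
........
k=3  ........
........
...#>...
...##...
........
........
........
k=4  ........
........
...##...
...#v...
........
........
........
k=5  ........
........
...##...
...#.>..
........
........
........
k=6  ........
........
...##...
...#.#..
.....v..
........
........
k=7  ........
........
...##...
...#.#..
....<#..
........
........
k=8  ........
........
...##...
...#^#..
....##..
........
........
k=9  ........
........
...##...
...##>..
....##..
........
........
k=10  ........
........
...##^..
...##...
....##..
........
........
k=11  ........
........
...###>.
...##...
....##..
........
........
k=12  ........
........
...####.
...##.v.
....##..
........
........
k=13  ........
........
...####.
...##<#.
....##..
........
........
k=14  ........
........
...##^#.
...####.
....##..
........
........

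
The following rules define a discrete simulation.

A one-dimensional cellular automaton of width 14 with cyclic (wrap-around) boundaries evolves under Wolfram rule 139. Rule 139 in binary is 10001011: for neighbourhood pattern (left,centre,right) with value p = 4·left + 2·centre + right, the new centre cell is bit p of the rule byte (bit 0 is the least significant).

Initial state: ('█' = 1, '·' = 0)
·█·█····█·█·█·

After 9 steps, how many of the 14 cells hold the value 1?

10

[0] ·█·█····█·█·█·
[1] █····███······
[2] ··█████··█████
[3] ·█████··█████·
[4] █████··█████··
[5] ████··█████··█
[6] ███··█████··██
[7] ██··█████··███
[8] █··█████··████
[9] ··█████··█████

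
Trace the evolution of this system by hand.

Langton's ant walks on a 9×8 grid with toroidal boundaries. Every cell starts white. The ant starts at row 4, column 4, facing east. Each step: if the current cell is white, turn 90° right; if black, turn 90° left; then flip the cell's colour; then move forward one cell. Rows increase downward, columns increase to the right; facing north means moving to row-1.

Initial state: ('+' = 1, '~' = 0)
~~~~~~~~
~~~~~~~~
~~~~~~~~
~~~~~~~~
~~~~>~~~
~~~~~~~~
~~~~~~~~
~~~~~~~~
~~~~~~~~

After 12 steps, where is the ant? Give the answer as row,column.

t=0: ~~~~~~~~
~~~~~~~~
~~~~~~~~
~~~~~~~~
~~~~>~~~
~~~~~~~~
~~~~~~~~
~~~~~~~~
~~~~~~~~
t=1: ~~~~~~~~
~~~~~~~~
~~~~~~~~
~~~~~~~~
~~~~+~~~
~~~~v~~~
~~~~~~~~
~~~~~~~~
~~~~~~~~
t=2: ~~~~~~~~
~~~~~~~~
~~~~~~~~
~~~~~~~~
~~~~+~~~
~~~<+~~~
~~~~~~~~
~~~~~~~~
~~~~~~~~
t=3: ~~~~~~~~
~~~~~~~~
~~~~~~~~
~~~~~~~~
~~~^+~~~
~~~++~~~
~~~~~~~~
~~~~~~~~
~~~~~~~~
t=4: ~~~~~~~~
~~~~~~~~
~~~~~~~~
~~~~~~~~
~~~+>~~~
~~~++~~~
~~~~~~~~
~~~~~~~~
~~~~~~~~
t=5: ~~~~~~~~
~~~~~~~~
~~~~~~~~
~~~~^~~~
~~~+~~~~
~~~++~~~
~~~~~~~~
~~~~~~~~
~~~~~~~~
t=6: ~~~~~~~~
~~~~~~~~
~~~~~~~~
~~~~+>~~
~~~+~~~~
~~~++~~~
~~~~~~~~
~~~~~~~~
~~~~~~~~
t=7: ~~~~~~~~
~~~~~~~~
~~~~~~~~
~~~~++~~
~~~+~v~~
~~~++~~~
~~~~~~~~
~~~~~~~~
~~~~~~~~
t=8: ~~~~~~~~
~~~~~~~~
~~~~~~~~
~~~~++~~
~~~+<+~~
~~~++~~~
~~~~~~~~
~~~~~~~~
~~~~~~~~
t=9: ~~~~~~~~
~~~~~~~~
~~~~~~~~
~~~~^+~~
~~~+++~~
~~~++~~~
~~~~~~~~
~~~~~~~~
~~~~~~~~
t=10: ~~~~~~~~
~~~~~~~~
~~~~~~~~
~~~<~+~~
~~~+++~~
~~~++~~~
~~~~~~~~
~~~~~~~~
~~~~~~~~
t=11: ~~~~~~~~
~~~~~~~~
~~~^~~~~
~~~+~+~~
~~~+++~~
~~~++~~~
~~~~~~~~
~~~~~~~~
~~~~~~~~
t=12: ~~~~~~~~
~~~~~~~~
~~~+>~~~
~~~+~+~~
~~~+++~~
~~~++~~~
~~~~~~~~
~~~~~~~~
~~~~~~~~

2,4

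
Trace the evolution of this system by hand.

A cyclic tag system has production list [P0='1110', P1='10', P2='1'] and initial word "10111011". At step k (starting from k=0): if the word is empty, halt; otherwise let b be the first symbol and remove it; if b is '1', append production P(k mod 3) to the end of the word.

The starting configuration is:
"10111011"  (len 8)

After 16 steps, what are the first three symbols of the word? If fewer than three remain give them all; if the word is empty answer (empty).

010

step 0: "10111011"  (len 8)
step 1: "01110111110"  (len 11)
step 2: "1110111110"  (len 10)
step 3: "1101111101"  (len 10)
step 4: "1011111011110"  (len 13)
step 5: "01111101111010"  (len 14)
step 6: "1111101111010"  (len 13)
step 7: "1111011110101110"  (len 16)
step 8: "11101111010111010"  (len 17)
step 9: "11011110101110101"  (len 17)
step 10: "10111101011101011110"  (len 20)
step 11: "011110101110101111010"  (len 21)
step 12: "11110101110101111010"  (len 20)
step 13: "11101011101011110101110"  (len 23)
step 14: "110101110101111010111010"  (len 24)
step 15: "101011101011110101110101"  (len 24)
step 16: "010111010111101011101011110"  (len 27)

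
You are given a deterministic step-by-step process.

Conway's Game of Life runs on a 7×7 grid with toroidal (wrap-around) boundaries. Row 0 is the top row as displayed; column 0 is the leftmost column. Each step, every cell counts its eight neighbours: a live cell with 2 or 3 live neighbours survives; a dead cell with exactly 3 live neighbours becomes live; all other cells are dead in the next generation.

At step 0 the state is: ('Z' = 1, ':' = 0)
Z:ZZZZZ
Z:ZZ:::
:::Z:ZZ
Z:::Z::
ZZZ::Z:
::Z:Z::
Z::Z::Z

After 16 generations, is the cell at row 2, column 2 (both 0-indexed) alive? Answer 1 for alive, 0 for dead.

gen 0: Z:ZZZZZ
Z:ZZ:::
:::Z:ZZ
Z:::Z::
ZZZ::Z:
::Z:Z::
Z::Z::Z
gen 1: :::::Z:
Z::::::
ZZZZ:ZZ
Z:ZZZ::
Z:Z:ZZZ
::Z:ZZ:
Z::::::
gen 2: ::::::Z
Z:Z:ZZ:
:::::Z:
:::::::
Z:Z::::
Z:::Z::
::::ZZZ
gen 3: Z::Z:::
::::ZZ:
::::ZZZ
:::::::
:Z:::::
ZZ:ZZ::
Z:::Z:Z
gen 4: Z::Z:::
:::Z:::
::::Z:Z
:::::Z:
ZZZ::::
:ZZZZZZ
::Z:ZZZ
gen 5: ::ZZ:ZZ
:::ZZ::
::::ZZ:
ZZ:::ZZ
Z::::::
:::::::
:::::::
gen 6: ::ZZ:Z:
::Z:::Z
Z::Z:::
ZZ::ZZ:
ZZ:::::
:::::::
:::::::
gen 7: ::ZZ:::
:ZZ:Z:Z
Z:ZZZZ:
::Z:Z::
ZZ::::Z
:::::::
:::::::
gen 8: :ZZZ:::
Z:::::Z
Z:::::Z
::Z:Z::
ZZ:::::
Z::::::
:::::::
gen 9: ZZZ::::
::Z:::Z
ZZ:::ZZ
::::::Z
ZZ:::::
ZZ:::::
:ZZ::::
gen 10: Z::Z:::
::Z::Z:
:Z:::Z:
:::::Z:
:Z::::Z
:::::::
:::::::
gen 11: :::::::
:ZZ:Z:Z
::::ZZZ
Z::::ZZ
:::::::
:::::::
:::::::
gen 12: :::::::
Z::ZZ:Z
:Z:ZZ::
Z:::Z::
::::::Z
:::::::
:::::::
gen 13: :::::::
Z:ZZZZ:
:ZZ:::Z
Z::ZZZ:
:::::::
:::::::
:::::::
gen 14: :::ZZ::
Z:ZZZZZ
:::::::
ZZZZZZZ
::::Z::
:::::::
:::::::
gen 15: ::Z:::Z
::Z::ZZ
:::::::
ZZZZZZZ
ZZZ:Z:Z
:::::::
:::::::
gen 16: :::::ZZ
:::::ZZ
:::::::
::::Z::
::::Z::
ZZ:::::
:::::::

0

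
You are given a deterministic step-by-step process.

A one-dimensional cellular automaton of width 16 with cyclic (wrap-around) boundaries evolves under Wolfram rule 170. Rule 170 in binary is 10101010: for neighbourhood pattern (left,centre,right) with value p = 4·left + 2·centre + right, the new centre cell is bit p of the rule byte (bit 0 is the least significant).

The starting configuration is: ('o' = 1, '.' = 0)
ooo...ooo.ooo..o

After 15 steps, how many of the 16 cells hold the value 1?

10

step 0: ooo...ooo.ooo..o
step 1: oo...ooo.ooo..oo
step 2: o...ooo.ooo..ooo
step 3: ...ooo.ooo..oooo
step 4: ..ooo.ooo..oooo.
step 5: .ooo.ooo..oooo..
step 6: ooo.ooo..oooo...
step 7: oo.ooo..oooo...o
step 8: o.ooo..oooo...oo
step 9: .ooo..oooo...ooo
step 10: ooo..oooo...ooo.
step 11: oo..oooo...ooo.o
step 12: o..oooo...ooo.oo
step 13: ..oooo...ooo.ooo
step 14: .oooo...ooo.ooo.
step 15: oooo...ooo.ooo..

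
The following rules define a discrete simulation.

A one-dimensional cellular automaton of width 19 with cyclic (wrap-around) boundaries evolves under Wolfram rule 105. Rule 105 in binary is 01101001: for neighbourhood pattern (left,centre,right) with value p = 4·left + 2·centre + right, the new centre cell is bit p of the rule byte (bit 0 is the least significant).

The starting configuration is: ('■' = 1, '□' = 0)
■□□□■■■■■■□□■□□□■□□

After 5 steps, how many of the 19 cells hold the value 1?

12

step 0: ■□□□■■■■■■□□■□□□■□□
step 1: □□■□■□□□□■□□□□■□□□□
step 2: ■□□■□□■■□□□■■□□□■■■
step 3: ■□□□□□■■□■□■■□■□■□□
step 4: □□■■■□■■■□■■■■□■□□□
step 5: ■□■□■■■□■■■□□■■□□■■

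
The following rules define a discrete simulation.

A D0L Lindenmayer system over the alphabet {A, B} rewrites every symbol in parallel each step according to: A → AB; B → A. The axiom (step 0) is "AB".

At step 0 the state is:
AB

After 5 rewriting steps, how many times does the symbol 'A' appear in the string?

13

t=0: AB
t=1: ABA
t=2: ABAAB
t=3: ABAABABA
t=4: ABAABABAABAAB
t=5: ABAABABAABAABABAABABA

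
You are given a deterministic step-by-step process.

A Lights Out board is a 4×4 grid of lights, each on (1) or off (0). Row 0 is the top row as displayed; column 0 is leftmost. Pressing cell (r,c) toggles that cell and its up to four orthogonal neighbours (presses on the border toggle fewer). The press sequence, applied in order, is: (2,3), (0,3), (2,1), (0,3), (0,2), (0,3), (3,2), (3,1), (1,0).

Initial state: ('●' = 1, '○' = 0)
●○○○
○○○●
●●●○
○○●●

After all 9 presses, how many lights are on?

11

0) ●○○○
○○○●
●●●○
○○●●
1) ●○○○
○○○○
●●○●
○○●○
2) ●○●●
○○○●
●●○●
○○●○
3) ●○●●
○●○●
○○●●
○●●○
4) ●○○○
○●○○
○○●●
○●●○
5) ●●●●
○●●○
○○●●
○●●○
6) ●●○○
○●●●
○○●●
○●●○
7) ●●○○
○●●●
○○○●
○○○●
8) ●●○○
○●●●
○●○●
●●●●
9) ○●○○
●○●●
●●○●
●●●●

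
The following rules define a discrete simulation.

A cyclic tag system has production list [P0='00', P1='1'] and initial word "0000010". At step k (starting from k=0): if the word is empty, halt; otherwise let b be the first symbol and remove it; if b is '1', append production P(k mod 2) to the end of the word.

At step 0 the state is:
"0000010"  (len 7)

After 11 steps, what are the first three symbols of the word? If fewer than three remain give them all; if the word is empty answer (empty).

(empty)

step 0: "0000010"  (len 7)
step 1: "000010"  (len 6)
step 2: "00010"  (len 5)
step 3: "0010"  (len 4)
step 4: "010"  (len 3)
step 5: "10"  (len 2)
step 6: "01"  (len 2)
step 7: "1"  (len 1)
step 8: "1"  (len 1)
step 9: "00"  (len 2)
step 10: "0"  (len 1)
step 11: (halted — word empty)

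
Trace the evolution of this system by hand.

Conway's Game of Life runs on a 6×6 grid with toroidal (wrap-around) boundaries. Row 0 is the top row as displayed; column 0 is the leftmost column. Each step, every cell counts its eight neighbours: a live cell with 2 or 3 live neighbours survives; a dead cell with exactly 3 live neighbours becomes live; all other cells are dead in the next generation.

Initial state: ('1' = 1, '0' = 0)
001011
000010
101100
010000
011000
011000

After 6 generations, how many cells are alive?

gen 0: 001011
000010
101100
010000
011000
011000
gen 1: 011011
011010
011100
100100
100000
100000
gen 2: 001011
000011
100010
100100
110001
100000
gen 3: 100110
100000
100110
000010
010001
000010
gen 4: 000110
110000
000110
100110
000011
100110
gen 5: 111110
001001
111110
000000
100000
000000
gen 6: 111111
000000
111111
101101
000000
101101

20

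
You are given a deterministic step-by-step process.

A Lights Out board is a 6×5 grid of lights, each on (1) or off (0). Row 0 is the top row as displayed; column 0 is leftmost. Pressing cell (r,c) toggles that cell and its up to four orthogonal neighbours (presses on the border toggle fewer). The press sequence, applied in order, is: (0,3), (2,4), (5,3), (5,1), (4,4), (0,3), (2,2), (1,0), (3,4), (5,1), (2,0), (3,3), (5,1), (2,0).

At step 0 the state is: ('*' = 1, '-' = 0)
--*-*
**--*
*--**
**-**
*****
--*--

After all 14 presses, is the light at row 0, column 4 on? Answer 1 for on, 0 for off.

0) --*-*
**--*
*--**
**-**
*****
--*--
1) ---*-
**-**
*--**
**-**
*****
--*--
2) ---*-
**-*-
*----
**-*-
*****
--*--
3) ---*-
**-*-
*----
**-*-
***-*
---**
4) ---*-
**-*-
*----
**-*-
*-*-*
*****
5) ---*-
**-*-
*----
**-**
*-**-
****-
6) --*-*
**---
*----
**-**
*-**-
****-
7) --*-*
***--
****-
*****
*-**-
****-
8) *-*-*
--*--
-***-
*****
*-**-
****-
9) *-*-*
--*--
-****
***--
*-***
****-
10) *-*-*
--*--
-****
***--
*****
---*-
11) *-*-*
*-*--
*-***
-**--
*****
---*-
12) *-*-*
*-*--
*-*-*
-*-**
***-*
---*-
13) *-*-*
*-*--
*-*-*
-*-**
*-*-*
****-
14) *-*-*
--*--
-**-*
**-**
*-*-*
****-

1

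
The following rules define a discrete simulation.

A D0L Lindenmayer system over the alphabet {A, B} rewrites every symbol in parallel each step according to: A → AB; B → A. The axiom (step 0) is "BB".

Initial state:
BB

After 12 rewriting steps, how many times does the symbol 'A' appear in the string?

288

0) BB
1) AA
2) ABAB
3) ABAABA
4) ABAABABAAB
5) ABAABABAABAABABA
6) ABAABABAABAABABAABABAABAAB
7) ABAABABAABAABABAABABAABAABABAABAABABAABABA
8) ABAABABAABAABABAABABAABAABABAABAABABAABABAABAABABAABABAABAABABAABAAB
9) ABAABABAABAABABAABABAABAABABAABAABABAABABAABAABABAABABAABAABABAABAABABAABABAABAABABAABAABABAABABAABAABABAABABA
10) ABAABABAABAABABAABABAABAABABAABAABABAABABAABAABABAABABAABA…AABABAABABAABAABABAABABAABAABABAABAABABAABABAABAABABAABAAB  (len 178)
11) ABAABABAABAABABAABABAABAABABAABAABABAABABAABAABABAABABAABA…AABABAABABAABAABABAABABAABAABABAABAABABAABABAABAABABAABABA  (len 288)
12) ABAABABAABAABABAABABAABAABABAABAABABAABABAABAABABAABABAABA…AABABAABABAABAABABAABABAABAABABAABAABABAABABAABAABABAABAAB  (len 466)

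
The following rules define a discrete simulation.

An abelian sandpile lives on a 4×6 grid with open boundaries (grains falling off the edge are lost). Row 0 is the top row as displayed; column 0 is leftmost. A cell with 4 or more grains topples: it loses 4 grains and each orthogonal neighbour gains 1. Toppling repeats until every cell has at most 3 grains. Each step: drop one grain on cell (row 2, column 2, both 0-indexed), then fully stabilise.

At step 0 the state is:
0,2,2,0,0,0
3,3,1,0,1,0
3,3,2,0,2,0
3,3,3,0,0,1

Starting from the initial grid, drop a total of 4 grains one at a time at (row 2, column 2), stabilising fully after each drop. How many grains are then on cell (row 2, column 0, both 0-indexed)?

t=0: 0,2,2,0,0,0
3,3,1,0,1,0
3,3,2,0,2,0
3,3,3,0,0,1
t=1: 0,2,2,0,0,0
3,3,1,0,1,0
3,3,3,0,2,0
3,3,3,0,0,1
t=2: 1,3,2,0,0,0
1,1,3,0,1,0
2,3,2,1,2,0
1,2,1,1,0,1
t=3: 1,3,2,0,0,0
1,1,3,0,1,0
2,3,3,1,2,0
1,2,1,1,0,1
t=4: 1,3,3,0,0,0
1,3,0,1,1,0
3,0,2,2,2,0
1,3,2,1,0,1

3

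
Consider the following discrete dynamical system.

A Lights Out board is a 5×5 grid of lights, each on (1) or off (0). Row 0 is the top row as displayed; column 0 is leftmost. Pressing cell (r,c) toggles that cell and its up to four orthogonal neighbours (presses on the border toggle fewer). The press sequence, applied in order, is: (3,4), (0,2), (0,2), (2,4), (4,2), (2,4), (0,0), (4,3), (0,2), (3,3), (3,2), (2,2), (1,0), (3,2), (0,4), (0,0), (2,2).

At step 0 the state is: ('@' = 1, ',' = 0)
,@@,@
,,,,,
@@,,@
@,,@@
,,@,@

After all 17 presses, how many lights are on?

[0] ,@@,@
,,,,,
@@,,@
@,,@@
,,@,@
[1] ,@@,@
,,,,,
@@,,,
@,,,,
,,@,,
[2] ,,,@@
,,@,,
@@,,,
@,,,,
,,@,,
[3] ,@@,@
,,,,,
@@,,,
@,,,,
,,@,,
[4] ,@@,@
,,,,@
@@,@@
@,,,@
,,@,,
[5] ,@@,@
,,,,@
@@,@@
@,@,@
,@,@,
[6] ,@@,@
,,,,,
@@,,,
@,@,,
,@,@,
[7] @,@,@
@,,,,
@@,,,
@,@,,
,@,@,
[8] @,@,@
@,,,,
@@,,,
@,@@,
,@@,@
[9] @@,@@
@,@,,
@@,,,
@,@@,
,@@,@
[10] @@,@@
@,@,,
@@,@,
@,,,@
,@@@@
[11] @@,@@
@,@,,
@@@@,
@@@@@
,@,@@
[12] @@,@@
@,,,,
@,,,,
@@,@@
,@,@@
[13] ,@,@@
,@,,,
,,,,,
@@,@@
,@,@@
[14] ,@,@@
,@,,,
,,@,,
@,@,@
,@@@@
[15] ,@,,,
,@,,@
,,@,,
@,@,@
,@@@@
[16] @,,,,
@@,,@
,,@,,
@,@,@
,@@@@
[17] @,,,,
@@@,@
,@,@,
@,,,@
,@@@@

13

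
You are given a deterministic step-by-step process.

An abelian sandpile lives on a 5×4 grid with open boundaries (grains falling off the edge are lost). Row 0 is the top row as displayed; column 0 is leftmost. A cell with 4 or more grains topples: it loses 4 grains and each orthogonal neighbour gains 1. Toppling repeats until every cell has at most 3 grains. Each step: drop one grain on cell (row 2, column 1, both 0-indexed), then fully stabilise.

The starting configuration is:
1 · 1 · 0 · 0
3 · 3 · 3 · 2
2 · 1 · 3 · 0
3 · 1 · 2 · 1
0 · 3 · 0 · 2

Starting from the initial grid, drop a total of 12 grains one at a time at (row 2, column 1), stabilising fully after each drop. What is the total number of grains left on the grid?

k=0  1 · 1 · 0 · 0
3 · 3 · 3 · 2
2 · 1 · 3 · 0
3 · 1 · 2 · 1
0 · 3 · 0 · 2
k=1  1 · 1 · 0 · 0
3 · 3 · 3 · 2
2 · 2 · 3 · 0
3 · 1 · 2 · 1
0 · 3 · 0 · 2
k=2  1 · 1 · 0 · 0
3 · 3 · 3 · 2
2 · 3 · 3 · 0
3 · 1 · 2 · 1
0 · 3 · 0 · 2
k=3  2 · 2 · 1 · 0
1 · 2 · 1 · 3
1 · 3 · 1 · 1
0 · 3 · 3 · 1
1 · 3 · 0 · 2
k=4  2 · 2 · 1 · 0
1 · 3 · 1 · 3
2 · 1 · 3 · 1
1 · 2 · 0 · 2
2 · 0 · 2 · 2
k=5  2 · 2 · 1 · 0
1 · 3 · 1 · 3
2 · 2 · 3 · 1
1 · 2 · 0 · 2
2 · 0 · 2 · 2
k=6  2 · 2 · 1 · 0
1 · 3 · 1 · 3
2 · 3 · 3 · 1
1 · 2 · 0 · 2
2 · 0 · 2 · 2
k=7  2 · 3 · 1 · 0
2 · 0 · 3 · 3
3 · 2 · 0 · 2
1 · 3 · 1 · 2
2 · 0 · 2 · 2
k=8  2 · 3 · 1 · 0
2 · 0 · 3 · 3
3 · 3 · 0 · 2
1 · 3 · 1 · 2
2 · 0 · 2 · 2
k=9  2 · 3 · 1 · 0
3 · 1 · 3 · 3
0 · 2 · 1 · 2
3 · 0 · 2 · 2
2 · 1 · 2 · 2
k=10  2 · 3 · 1 · 0
3 · 1 · 3 · 3
0 · 3 · 1 · 2
3 · 0 · 2 · 2
2 · 1 · 2 · 2
k=11  2 · 3 · 1 · 0
3 · 2 · 3 · 3
1 · 0 · 2 · 2
3 · 1 · 2 · 2
2 · 1 · 2 · 2
k=12  2 · 3 · 1 · 0
3 · 2 · 3 · 3
1 · 1 · 2 · 2
3 · 1 · 2 · 2
2 · 1 · 2 · 2

38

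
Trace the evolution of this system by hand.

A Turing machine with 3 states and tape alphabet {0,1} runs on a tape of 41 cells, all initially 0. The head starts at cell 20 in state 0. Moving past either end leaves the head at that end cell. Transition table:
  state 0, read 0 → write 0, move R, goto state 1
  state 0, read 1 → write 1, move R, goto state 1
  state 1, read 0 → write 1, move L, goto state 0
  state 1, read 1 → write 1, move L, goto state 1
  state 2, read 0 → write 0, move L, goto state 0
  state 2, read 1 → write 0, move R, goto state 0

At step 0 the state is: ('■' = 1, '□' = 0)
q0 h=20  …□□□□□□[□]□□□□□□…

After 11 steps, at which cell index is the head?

0) q0 h=20  …□□□□□□[□]□□□□□□…
1) q1 h=21  …□□□□□□[□]□□□□□□…
2) q0 h=20  …□□□□□□[□]■□□□□□…
3) q1 h=21  …□□□□□□[■]□□□□□□…
4) q1 h=20  …□□□□□□[□]■□□□□□…
5) q0 h=19  …□□□□□□[□]■■□□□□…
6) q1 h=20  …□□□□□□[■]■□□□□□…
7) q1 h=19  …□□□□□□[□]■■□□□□…
8) q0 h=18  …□□□□□□[□]■■■□□□…
9) q1 h=19  …□□□□□□[■]■■□□□□…
10) q1 h=18  …□□□□□□[□]■■■□□□…
11) q0 h=17  …□□□□□□[□]■■■■□□…

17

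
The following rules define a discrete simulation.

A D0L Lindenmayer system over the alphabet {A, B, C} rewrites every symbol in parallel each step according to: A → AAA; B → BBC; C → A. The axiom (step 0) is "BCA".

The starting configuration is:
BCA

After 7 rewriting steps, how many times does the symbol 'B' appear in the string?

t=0: BCA
t=1: BBCAAAA
t=2: BBCBBCAAAAAAAAAAAAA
t=3: BBCBBCABBCBBCAAAAAAAAAAAAAAAAAAAAAAAAAAAAAAAAAAAAAAAA
t=4: BBCBBCABBCBBCAAAABBCBBCABBCBBCAAAAAAAAAAAAAAAAAAAAAAAAAAAA…AAAAAAAAAAAAAAAAAAAAAAAAAAAAAAAAAAAAAAAAAAAAAAAAAAAAAAAAAA  (len 151)
t=5: BBCBBCABBCBBCAAAABBCBBCABBCBBCAAAAAAAAAAAAABBCBBCABBCBBCAA…AAAAAAAAAAAAAAAAAAAAAAAAAAAAAAAAAAAAAAAAAAAAAAAAAAAAAAAAAA  (len 437)
t=6: BBCBBCABBCBBCAAAABBCBBCABBCBBCAAAAAAAAAAAAABBCBBCABBCBBCAA…AAAAAAAAAAAAAAAAAAAAAAAAAAAAAAAAAAAAAAAAAAAAAAAAAAAAAAAAAA  (len 1279)
t=7: BBCBBCABBCBBCAAAABBCBBCABBCBBCAAAAAAAAAAAAABBCBBCABBCBBCAA…AAAAAAAAAAAAAAAAAAAAAAAAAAAAAAAAAAAAAAAAAAAAAAAAAAAAAAAAAA  (len 3773)

128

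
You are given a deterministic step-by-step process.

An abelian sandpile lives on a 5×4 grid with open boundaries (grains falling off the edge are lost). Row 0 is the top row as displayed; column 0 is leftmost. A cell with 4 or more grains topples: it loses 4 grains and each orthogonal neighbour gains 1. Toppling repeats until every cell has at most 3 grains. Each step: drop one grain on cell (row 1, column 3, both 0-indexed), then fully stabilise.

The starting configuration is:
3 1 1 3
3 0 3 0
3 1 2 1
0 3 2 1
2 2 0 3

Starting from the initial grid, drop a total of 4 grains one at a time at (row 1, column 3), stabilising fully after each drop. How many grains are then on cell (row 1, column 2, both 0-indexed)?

0

t=0: 3 1 1 3
3 0 3 0
3 1 2 1
0 3 2 1
2 2 0 3
t=1: 3 1 1 3
3 0 3 1
3 1 2 1
0 3 2 1
2 2 0 3
t=2: 3 1 1 3
3 0 3 2
3 1 2 1
0 3 2 1
2 2 0 3
t=3: 3 1 1 3
3 0 3 3
3 1 2 1
0 3 2 1
2 2 0 3
t=4: 3 1 3 0
3 1 0 2
3 1 3 2
0 3 2 1
2 2 0 3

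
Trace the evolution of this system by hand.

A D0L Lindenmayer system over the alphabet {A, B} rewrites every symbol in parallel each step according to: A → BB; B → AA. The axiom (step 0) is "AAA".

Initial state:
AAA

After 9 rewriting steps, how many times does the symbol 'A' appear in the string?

0) AAA
1) BBBBBB
2) AAAAAAAAAAAA
3) BBBBBBBBBBBBBBBBBBBBBBBB
4) AAAAAAAAAAAAAAAAAAAAAAAAAAAAAAAAAAAAAAAAAAAAAAAA
5) BBBBBBBBBBBBBBBBBBBBBBBBBBBBBBBBBBBBBBBBBBBBBBBBBBBBBBBBBBBBBBBBBBBBBBBBBBBBBBBBBBBBBBBBBBBBBBBB
6) AAAAAAAAAAAAAAAAAAAAAAAAAAAAAAAAAAAAAAAAAAAAAAAAAAAAAAAAAA…AAAAAAAAAAAAAAAAAAAAAAAAAAAAAAAAAAAAAAAAAAAAAAAAAAAAAAAAAA  (len 192)
7) BBBBBBBBBBBBBBBBBBBBBBBBBBBBBBBBBBBBBBBBBBBBBBBBBBBBBBBBBB…BBBBBBBBBBBBBBBBBBBBBBBBBBBBBBBBBBBBBBBBBBBBBBBBBBBBBBBBBB  (len 384)
8) AAAAAAAAAAAAAAAAAAAAAAAAAAAAAAAAAAAAAAAAAAAAAAAAAAAAAAAAAA…AAAAAAAAAAAAAAAAAAAAAAAAAAAAAAAAAAAAAAAAAAAAAAAAAAAAAAAAAA  (len 768)
9) BBBBBBBBBBBBBBBBBBBBBBBBBBBBBBBBBBBBBBBBBBBBBBBBBBBBBBBBBB…BBBBBBBBBBBBBBBBBBBBBBBBBBBBBBBBBBBBBBBBBBBBBBBBBBBBBBBBBB  (len 1536)

0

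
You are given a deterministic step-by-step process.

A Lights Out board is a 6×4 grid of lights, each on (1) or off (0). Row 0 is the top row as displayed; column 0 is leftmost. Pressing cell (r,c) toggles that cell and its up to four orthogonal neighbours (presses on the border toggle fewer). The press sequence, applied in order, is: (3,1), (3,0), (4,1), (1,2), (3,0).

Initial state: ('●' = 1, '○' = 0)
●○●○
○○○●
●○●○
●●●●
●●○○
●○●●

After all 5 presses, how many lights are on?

gen 0: ●○●○
○○○●
●○●○
●●●●
●●○○
●○●●
gen 1: ●○●○
○○○●
●●●○
○○○●
●○○○
●○●●
gen 2: ●○●○
○○○●
○●●○
●●○●
○○○○
●○●●
gen 3: ●○●○
○○○●
○●●○
●○○●
●●●○
●●●●
gen 4: ●○○○
○●●○
○●○○
●○○●
●●●○
●●●●
gen 5: ●○○○
○●●○
●●○○
○●○●
○●●○
●●●●

13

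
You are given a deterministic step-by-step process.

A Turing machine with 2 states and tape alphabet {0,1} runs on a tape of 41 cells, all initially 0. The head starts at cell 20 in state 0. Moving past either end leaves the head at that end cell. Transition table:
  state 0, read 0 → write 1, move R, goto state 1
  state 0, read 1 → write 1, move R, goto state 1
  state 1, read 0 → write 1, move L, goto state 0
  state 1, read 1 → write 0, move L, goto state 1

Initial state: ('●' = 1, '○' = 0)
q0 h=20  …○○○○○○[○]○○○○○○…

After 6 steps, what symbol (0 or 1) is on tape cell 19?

0) q0 h=20  …○○○○○○[○]○○○○○○…
1) q1 h=21  …○○○○○●[○]○○○○○○…
2) q0 h=20  …○○○○○○[●]●○○○○○…
3) q1 h=21  …○○○○○●[●]○○○○○○…
4) q1 h=20  …○○○○○○[●]○○○○○○…
5) q1 h=19  …○○○○○○[○]○○○○○○…
6) q0 h=18  …○○○○○○[○]●○○○○○…

1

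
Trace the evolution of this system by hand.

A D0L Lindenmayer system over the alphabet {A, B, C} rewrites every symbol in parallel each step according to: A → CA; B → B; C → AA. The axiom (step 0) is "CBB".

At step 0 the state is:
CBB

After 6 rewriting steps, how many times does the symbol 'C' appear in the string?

22

k=0  CBB
k=1  AABB
k=2  CACABB
k=3  AACAAACABB
k=4  CACAAACACACAAACABB
k=5  AACAAACACACAAACAAACAAACACACAAACABB
k=6  CACAAACACACAAACAAACAAACACACAAACACACAAACACACAAACAAACAAACACACAAACABB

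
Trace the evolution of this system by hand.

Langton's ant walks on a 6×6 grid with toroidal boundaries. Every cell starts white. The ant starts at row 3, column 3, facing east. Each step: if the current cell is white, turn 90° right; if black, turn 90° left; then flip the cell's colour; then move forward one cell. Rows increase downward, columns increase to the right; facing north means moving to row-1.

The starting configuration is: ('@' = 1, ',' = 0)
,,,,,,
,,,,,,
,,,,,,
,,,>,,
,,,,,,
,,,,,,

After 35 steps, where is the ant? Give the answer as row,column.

3,0

t=0: ,,,,,,
,,,,,,
,,,,,,
,,,>,,
,,,,,,
,,,,,,
t=1: ,,,,,,
,,,,,,
,,,,,,
,,,@,,
,,,v,,
,,,,,,
t=2: ,,,,,,
,,,,,,
,,,,,,
,,,@,,
,,<@,,
,,,,,,
t=3: ,,,,,,
,,,,,,
,,,,,,
,,^@,,
,,@@,,
,,,,,,
t=4: ,,,,,,
,,,,,,
,,,,,,
,,@>,,
,,@@,,
,,,,,,
t=5: ,,,,,,
,,,,,,
,,,^,,
,,@,,,
,,@@,,
,,,,,,
t=6: ,,,,,,
,,,,,,
,,,@>,
,,@,,,
,,@@,,
,,,,,,
t=7: ,,,,,,
,,,,,,
,,,@@,
,,@,v,
,,@@,,
,,,,,,
t=8: ,,,,,,
,,,,,,
,,,@@,
,,@<@,
,,@@,,
,,,,,,
t=9: ,,,,,,
,,,,,,
,,,^@,
,,@@@,
,,@@,,
,,,,,,
t=10: ,,,,,,
,,,,,,
,,<,@,
,,@@@,
,,@@,,
,,,,,,
t=11: ,,,,,,
,,^,,,
,,@,@,
,,@@@,
,,@@,,
,,,,,,
t=12: ,,,,,,
,,@>,,
,,@,@,
,,@@@,
,,@@,,
,,,,,,
t=13: ,,,,,,
,,@@,,
,,@v@,
,,@@@,
,,@@,,
,,,,,,
t=14: ,,,,,,
,,@@,,
,,<@@,
,,@@@,
,,@@,,
,,,,,,
t=15: ,,,,,,
,,@@,,
,,,@@,
,,v@@,
,,@@,,
,,,,,,
t=16: ,,,,,,
,,@@,,
,,,@@,
,,,>@,
,,@@,,
,,,,,,
t=17: ,,,,,,
,,@@,,
,,,^@,
,,,,@,
,,@@,,
,,,,,,
t=18: ,,,,,,
,,@@,,
,,<,@,
,,,,@,
,,@@,,
,,,,,,
t=19: ,,,,,,
,,^@,,
,,@,@,
,,,,@,
,,@@,,
,,,,,,
t=20: ,,,,,,
,<,@,,
,,@,@,
,,,,@,
,,@@,,
,,,,,,
t=21: ,^,,,,
,@,@,,
,,@,@,
,,,,@,
,,@@,,
,,,,,,
t=22: ,@>,,,
,@,@,,
,,@,@,
,,,,@,
,,@@,,
,,,,,,
t=23: ,@@,,,
,@v@,,
,,@,@,
,,,,@,
,,@@,,
,,,,,,
t=24: ,@@,,,
,<@@,,
,,@,@,
,,,,@,
,,@@,,
,,,,,,
t=25: ,@@,,,
,,@@,,
,v@,@,
,,,,@,
,,@@,,
,,,,,,
t=26: ,@@,,,
,,@@,,
<@@,@,
,,,,@,
,,@@,,
,,,,,,
t=27: ,@@,,,
^,@@,,
@@@,@,
,,,,@,
,,@@,,
,,,,,,
t=28: ,@@,,,
@>@@,,
@@@,@,
,,,,@,
,,@@,,
,,,,,,
t=29: ,@@,,,
@@@@,,
@v@,@,
,,,,@,
,,@@,,
,,,,,,
t=30: ,@@,,,
@@@@,,
@,>,@,
,,,,@,
,,@@,,
,,,,,,
t=31: ,@@,,,
@@^@,,
@,,,@,
,,,,@,
,,@@,,
,,,,,,
t=32: ,@@,,,
@<,@,,
@,,,@,
,,,,@,
,,@@,,
,,,,,,
t=33: ,@@,,,
@,,@,,
@v,,@,
,,,,@,
,,@@,,
,,,,,,
t=34: ,@@,,,
@,,@,,
<@,,@,
,,,,@,
,,@@,,
,,,,,,
t=35: ,@@,,,
@,,@,,
,@,,@,
v,,,@,
,,@@,,
,,,,,,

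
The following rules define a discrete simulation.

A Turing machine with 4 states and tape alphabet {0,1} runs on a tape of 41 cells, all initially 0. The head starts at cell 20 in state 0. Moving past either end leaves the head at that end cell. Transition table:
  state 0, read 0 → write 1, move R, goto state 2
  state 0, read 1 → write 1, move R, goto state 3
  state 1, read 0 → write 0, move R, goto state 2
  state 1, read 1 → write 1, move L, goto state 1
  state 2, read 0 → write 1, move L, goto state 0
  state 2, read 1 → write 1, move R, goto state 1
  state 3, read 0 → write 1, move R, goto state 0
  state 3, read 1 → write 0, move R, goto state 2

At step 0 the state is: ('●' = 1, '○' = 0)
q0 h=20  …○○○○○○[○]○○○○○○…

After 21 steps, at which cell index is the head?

29

k=0  q0 h=20  …○○○○○○[○]○○○○○○…
k=1  q2 h=21  …○○○○○●[○]○○○○○○…
k=2  q0 h=20  …○○○○○○[●]●○○○○○…
k=3  q3 h=21  …○○○○○●[●]○○○○○○…
k=4  q2 h=22  …○○○○●○[○]○○○○○○…
k=5  q0 h=21  …○○○○○●[○]●○○○○○…
k=6  q2 h=22  …○○○○●●[●]○○○○○○…
k=7  q1 h=23  …○○○●●●[○]○○○○○○…
k=8  q2 h=24  …○○●●●○[○]○○○○○○…
k=9  q0 h=23  …○○○●●●[○]●○○○○○…
k=10  q2 h=24  …○○●●●●[●]○○○○○○…
k=11  q1 h=25  …○●●●●●[○]○○○○○○…
k=12  q2 h=26  …●●●●●○[○]○○○○○○…
k=13  q0 h=25  …○●●●●●[○]●○○○○○…
k=14  q2 h=26  …●●●●●●[●]○○○○○○…
k=15  q1 h=27  …●●●●●●[○]○○○○○○…
k=16  q2 h=28  …●●●●●○[○]○○○○○○…
k=17  q0 h=27  …●●●●●●[○]●○○○○○…
k=18  q2 h=28  …●●●●●●[●]○○○○○○…
k=19  q1 h=29  …●●●●●●[○]○○○○○○…
k=20  q2 h=30  …●●●●●○[○]○○○○○○…
k=21  q0 h=29  …●●●●●●[○]●○○○○○…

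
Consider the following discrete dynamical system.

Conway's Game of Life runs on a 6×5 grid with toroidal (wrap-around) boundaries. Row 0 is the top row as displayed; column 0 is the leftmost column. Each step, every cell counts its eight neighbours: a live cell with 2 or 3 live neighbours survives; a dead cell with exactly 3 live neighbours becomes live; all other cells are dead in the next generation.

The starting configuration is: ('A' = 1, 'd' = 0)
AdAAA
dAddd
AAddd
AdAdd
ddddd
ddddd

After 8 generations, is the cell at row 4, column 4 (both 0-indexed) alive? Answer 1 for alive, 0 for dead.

1

[0] AdAAA
dAddd
AAddd
AdAdd
ddddd
ddddd
[1] AAAAA
dddAd
AdAdd
Adddd
ddddd
dddAA
[2] AAddd
ddddd
dAddA
dAddd
ddddA
dAddd
[3] AAddd
dAddd
Adddd
ddddd
Adddd
dAddd
[4] AAAdd
dAddd
ddddd
ddddd
ddddd
dAddd
[5] AdAdd
AAAdd
ddddd
ddddd
ddddd
AAAdd
[6] dddAA
AdAdd
dAddd
ddddd
dAddd
AdAdd
[7] AdAAA
AAAAA
dAddd
ddddd
dAddd
AAAAA
[8] ddddd
ddddd
dAdAA
ddddd
dAdAA
ddddd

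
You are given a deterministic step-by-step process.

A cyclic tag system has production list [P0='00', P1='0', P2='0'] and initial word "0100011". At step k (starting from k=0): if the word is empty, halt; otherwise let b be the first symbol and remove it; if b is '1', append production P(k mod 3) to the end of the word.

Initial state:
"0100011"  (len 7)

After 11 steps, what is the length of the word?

0

t=0: "0100011"  (len 7)
t=1: "100011"  (len 6)
t=2: "000110"  (len 6)
t=3: "00110"  (len 5)
t=4: "0110"  (len 4)
t=5: "110"  (len 3)
t=6: "100"  (len 3)
t=7: "0000"  (len 4)
t=8: "000"  (len 3)
t=9: "00"  (len 2)
t=10: "0"  (len 1)
t=11: (halted — word empty)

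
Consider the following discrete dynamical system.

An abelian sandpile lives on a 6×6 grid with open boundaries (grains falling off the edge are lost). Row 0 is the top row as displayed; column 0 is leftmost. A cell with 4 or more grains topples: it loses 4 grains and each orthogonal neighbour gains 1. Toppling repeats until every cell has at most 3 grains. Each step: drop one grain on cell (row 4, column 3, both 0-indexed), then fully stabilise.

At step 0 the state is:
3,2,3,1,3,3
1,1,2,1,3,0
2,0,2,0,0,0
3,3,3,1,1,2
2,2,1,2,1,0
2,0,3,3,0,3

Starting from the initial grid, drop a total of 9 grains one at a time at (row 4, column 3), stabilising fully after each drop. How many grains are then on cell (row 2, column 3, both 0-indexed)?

1

[0] 3,2,3,1,3,3
1,1,2,1,3,0
2,0,2,0,0,0
3,3,3,1,1,2
2,2,1,2,1,0
2,0,3,3,0,3
[1] 3,2,3,1,3,3
1,1,2,1,3,0
2,0,2,0,0,0
3,3,3,1,1,2
2,2,1,3,1,0
2,0,3,3,0,3
[2] 3,2,3,1,3,3
1,1,2,1,3,0
2,0,2,0,0,0
3,3,3,2,1,2
2,2,3,1,2,0
2,1,0,1,1,3
[3] 3,2,3,1,3,3
1,1,2,1,3,0
2,0,2,0,0,0
3,3,3,2,1,2
2,2,3,2,2,0
2,1,0,1,1,3
[4] 3,2,3,1,3,3
1,1,2,1,3,0
2,0,2,0,0,0
3,3,3,2,1,2
2,2,3,3,2,0
2,1,0,1,1,3
[5] 3,2,3,1,3,3
1,1,2,1,3,0
3,1,3,1,0,0
1,2,2,0,2,2
0,1,2,2,3,0
3,2,1,2,1,3
[6] 3,2,3,1,3,3
1,1,2,1,3,0
3,1,3,1,0,0
1,2,2,0,2,2
0,1,2,3,3,0
3,2,1,2,1,3
[7] 3,2,3,1,3,3
1,1,2,1,3,0
3,1,3,1,0,0
1,2,2,1,3,2
0,1,3,1,0,1
3,2,1,3,2,3
[8] 3,2,3,1,3,3
1,1,2,1,3,0
3,1,3,1,0,0
1,2,2,1,3,2
0,1,3,2,0,1
3,2,1,3,2,3
[9] 3,2,3,1,3,3
1,1,2,1,3,0
3,1,3,1,0,0
1,2,2,1,3,2
0,1,3,3,0,1
3,2,1,3,2,3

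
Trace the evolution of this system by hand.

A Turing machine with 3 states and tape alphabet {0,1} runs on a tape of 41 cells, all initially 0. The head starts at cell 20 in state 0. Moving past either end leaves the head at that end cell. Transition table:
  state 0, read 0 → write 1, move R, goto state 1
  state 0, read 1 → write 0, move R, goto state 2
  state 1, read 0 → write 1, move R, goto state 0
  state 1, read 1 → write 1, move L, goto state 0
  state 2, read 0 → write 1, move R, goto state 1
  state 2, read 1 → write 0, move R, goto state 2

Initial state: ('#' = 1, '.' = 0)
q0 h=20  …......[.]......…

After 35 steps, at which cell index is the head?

40

k=0  q0 h=20  …......[.]......…
k=1  q1 h=21  ….....#[.]......…
k=2  q0 h=22  …....##[.]......…
k=3  q1 h=23  …...###[.]......…
k=4  q0 h=24  …..####[.]......…
k=5  q1 h=25  ….#####[.]......…
k=6  q0 h=26  …######[.]......…
k=7  q1 h=27  …######[.]......…
k=8  q0 h=28  …######[.]......…
k=9  q1 h=29  …######[.]......…
k=10  q0 h=30  …######[.]......…
k=11  q1 h=31  …######[.]......…
k=12  q0 h=32  …######[.]......…
k=13  q1 h=33  …######[.]......…
k=14  q0 h=34  …######[.]......|
k=15  q1 h=35  …######[.].....|
k=16  q0 h=36  …######[.]....|
k=17  q1 h=37  …######[.]...|
k=18  q0 h=38  …######[.]..|
k=19  q1 h=39  …######[.].|
k=20  q0 h=40  …######[.]|
k=21  q1 h=40  …######[#]|
k=22  q0 h=39  …######[#]#|
k=23  q2 h=40  …#####.[#]|
k=24  q2 h=40  …#####.[.]|
k=25  q1 h=40  …#####.[#]|
k=26  q0 h=39  …######[.]#|
k=27  q1 h=40  …######[#]|
k=28  q0 h=39  …######[#]#|
k=29  q2 h=40  …#####.[#]|
k=30  q2 h=40  …#####.[.]|
k=31  q1 h=40  …#####.[#]|
k=32  q0 h=39  …######[.]#|
k=33  q1 h=40  …######[#]|
k=34  q0 h=39  …######[#]#|
k=35  q2 h=40  …#####.[#]|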